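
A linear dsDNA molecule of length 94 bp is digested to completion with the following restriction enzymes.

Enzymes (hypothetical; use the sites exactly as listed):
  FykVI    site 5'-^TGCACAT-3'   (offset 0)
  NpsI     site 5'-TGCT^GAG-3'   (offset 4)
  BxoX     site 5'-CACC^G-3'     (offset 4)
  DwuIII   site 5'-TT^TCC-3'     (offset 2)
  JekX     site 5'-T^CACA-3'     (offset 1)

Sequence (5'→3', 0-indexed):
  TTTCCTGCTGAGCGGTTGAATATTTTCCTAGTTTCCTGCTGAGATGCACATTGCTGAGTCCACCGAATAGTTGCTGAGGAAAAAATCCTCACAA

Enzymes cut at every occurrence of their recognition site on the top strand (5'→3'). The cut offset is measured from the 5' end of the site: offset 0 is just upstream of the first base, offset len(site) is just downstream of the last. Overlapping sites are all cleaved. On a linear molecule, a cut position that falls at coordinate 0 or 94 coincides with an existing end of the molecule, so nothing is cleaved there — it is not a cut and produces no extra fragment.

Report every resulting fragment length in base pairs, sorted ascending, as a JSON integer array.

[2,4,5,7,7,8,9,11,11,14,16]

Site scan:
  FykVI TGCACAT/0: at [44] ⇒ [44]
  NpsI TGCTGAG/4: at [5, 36, 51, 71] ⇒ [9, 40, 55, 75]
  BxoX CACCG/4: at [60] ⇒ [64]
  DwuIII TTTCC/2: at [0, 23, 31] ⇒ [2, 25, 33]
  JekX TCACA/1: at [88] ⇒ [89]

All cut coordinates (distinct, sorted): [2, 9, 25, 33, 40, 44, 55, 64, 75, 89]

Fragment lengths:
  [0,2): 2 bp
  [2,9): 7 bp
  [9,25): 16 bp
  [25,33): 8 bp
  [33,40): 7 bp
  [40,44): 4 bp
  [44,55): 11 bp
  [55,64): 9 bp
  [64,75): 11 bp
  [75,89): 14 bp
  [89,94): 5 bp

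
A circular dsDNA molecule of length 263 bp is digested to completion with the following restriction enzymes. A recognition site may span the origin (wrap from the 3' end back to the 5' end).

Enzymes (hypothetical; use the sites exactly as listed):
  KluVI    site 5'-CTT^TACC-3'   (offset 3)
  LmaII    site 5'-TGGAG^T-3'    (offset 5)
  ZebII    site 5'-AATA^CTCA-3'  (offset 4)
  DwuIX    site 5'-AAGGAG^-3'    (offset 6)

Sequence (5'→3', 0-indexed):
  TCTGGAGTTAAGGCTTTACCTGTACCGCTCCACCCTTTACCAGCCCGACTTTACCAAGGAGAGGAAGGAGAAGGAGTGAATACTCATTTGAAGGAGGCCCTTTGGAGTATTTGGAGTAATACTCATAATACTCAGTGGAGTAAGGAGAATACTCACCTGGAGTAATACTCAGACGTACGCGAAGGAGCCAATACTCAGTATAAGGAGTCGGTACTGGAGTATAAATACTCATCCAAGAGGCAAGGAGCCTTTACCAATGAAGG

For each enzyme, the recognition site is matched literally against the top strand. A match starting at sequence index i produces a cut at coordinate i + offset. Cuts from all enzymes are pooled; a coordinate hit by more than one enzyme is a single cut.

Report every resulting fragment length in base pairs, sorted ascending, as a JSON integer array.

Per-enzyme occurrences:
  KluVI CTTTACC/3: at [13, 34, 48, 248] ⇒ [16, 37, 51, 251]
  LmaII TGGAGT/5: at [2, 102, 111, 135, 157, 214] ⇒ [7, 107, 116, 140, 162, 219]
  ZebII AATACTCA/4: at [78, 117, 126, 147, 163, 189, 223] ⇒ [82, 121, 130, 151, 167, 193, 227]
  DwuIX AAGGAG/6: at [55, 64, 70, 90, 141, 181, 201, 241] ⇒ [61, 70, 76, 96, 147, 187, 207, 247]

Pooled cuts: [7, 16, 37, 51, 61, 70, 76, 82, 96, 107, 116, 121, 130, 140, 147, 151, 162, 167, 187, 193, 207, 219, 227, 247, 251]

Fragment lengths:
  7→16: 9 bp
  16→37: 21 bp
  37→51: 14 bp
  51→61: 10 bp
  61→70: 9 bp
  70→76: 6 bp
  76→82: 6 bp
  82→96: 14 bp
  96→107: 11 bp
  107→116: 9 bp
  116→121: 5 bp
  121→130: 9 bp
  130→140: 10 bp
  140→147: 7 bp
  147→151: 4 bp
  151→162: 11 bp
  162→167: 5 bp
  167→187: 20 bp
  187→193: 6 bp
  193→207: 14 bp
  207→219: 12 bp
  219→227: 8 bp
  227→247: 20 bp
  247→251: 4 bp
  251→7 (wrap): 263-251+7 = 19 bp

[4,4,5,5,6,6,6,7,8,9,9,9,9,10,10,11,11,12,14,14,14,19,20,20,21]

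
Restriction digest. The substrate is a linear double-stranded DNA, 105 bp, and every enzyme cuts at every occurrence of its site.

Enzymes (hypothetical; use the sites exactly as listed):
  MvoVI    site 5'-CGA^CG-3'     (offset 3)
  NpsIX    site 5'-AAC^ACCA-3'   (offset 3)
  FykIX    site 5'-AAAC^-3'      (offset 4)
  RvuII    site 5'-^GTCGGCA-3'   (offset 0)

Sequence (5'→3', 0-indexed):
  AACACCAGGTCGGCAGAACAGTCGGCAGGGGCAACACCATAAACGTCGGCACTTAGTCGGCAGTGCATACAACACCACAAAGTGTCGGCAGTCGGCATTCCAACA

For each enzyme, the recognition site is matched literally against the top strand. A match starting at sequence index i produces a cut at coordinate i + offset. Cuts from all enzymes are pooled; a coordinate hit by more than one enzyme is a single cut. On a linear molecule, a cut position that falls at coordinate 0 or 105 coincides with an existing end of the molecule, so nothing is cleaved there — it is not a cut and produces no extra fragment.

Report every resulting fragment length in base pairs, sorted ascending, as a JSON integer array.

[3,5,7,9,10,11,12,15,15,18]

Per-enzyme occurrences:
  MvoVI (CGACG, off=3): no sites
  NpsIX AACACCA/3: at [0, 32, 70] ⇒ [3, 35, 73]
  FykIX AAAC/4: at [40] ⇒ [44]
  RvuII GTCGGCA/0: at [8, 20, 44, 55, 83, 90] ⇒ [8, 20, 44, 55, 83, 90]

All cut coordinates (distinct, sorted): [3, 8, 20, 35, 44, 55, 73, 83, 90]

Fragment lengths:
  [0,3): 3 bp
  [3,8): 5 bp
  [8,20): 12 bp
  [20,35): 15 bp
  [35,44): 9 bp
  [44,55): 11 bp
  [55,73): 18 bp
  [73,83): 10 bp
  [83,90): 7 bp
  [90,105): 15 bp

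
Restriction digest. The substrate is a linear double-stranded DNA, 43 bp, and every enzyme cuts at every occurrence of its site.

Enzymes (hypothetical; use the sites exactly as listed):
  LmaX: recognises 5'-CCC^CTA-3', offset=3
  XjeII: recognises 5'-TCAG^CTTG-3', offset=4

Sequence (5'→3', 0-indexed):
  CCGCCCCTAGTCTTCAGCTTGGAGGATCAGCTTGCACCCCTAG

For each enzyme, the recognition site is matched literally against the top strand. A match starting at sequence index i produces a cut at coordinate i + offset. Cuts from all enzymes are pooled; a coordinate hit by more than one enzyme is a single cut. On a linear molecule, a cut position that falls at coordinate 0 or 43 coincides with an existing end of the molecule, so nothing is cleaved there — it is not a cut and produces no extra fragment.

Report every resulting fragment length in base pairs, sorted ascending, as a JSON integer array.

Per-enzyme occurrences:
  LmaX CCCCTA/3: at [3, 36] ⇒ [6, 39]
  XjeII TCAGCTTG/4: at [13, 26] ⇒ [17, 30]

All cut coordinates (distinct, sorted): [6, 17, 30, 39]

Fragment lengths:
  [0,6): 6 bp
  [6,17): 11 bp
  [17,30): 13 bp
  [30,39): 9 bp
  [39,43): 4 bp

[4,6,9,11,13]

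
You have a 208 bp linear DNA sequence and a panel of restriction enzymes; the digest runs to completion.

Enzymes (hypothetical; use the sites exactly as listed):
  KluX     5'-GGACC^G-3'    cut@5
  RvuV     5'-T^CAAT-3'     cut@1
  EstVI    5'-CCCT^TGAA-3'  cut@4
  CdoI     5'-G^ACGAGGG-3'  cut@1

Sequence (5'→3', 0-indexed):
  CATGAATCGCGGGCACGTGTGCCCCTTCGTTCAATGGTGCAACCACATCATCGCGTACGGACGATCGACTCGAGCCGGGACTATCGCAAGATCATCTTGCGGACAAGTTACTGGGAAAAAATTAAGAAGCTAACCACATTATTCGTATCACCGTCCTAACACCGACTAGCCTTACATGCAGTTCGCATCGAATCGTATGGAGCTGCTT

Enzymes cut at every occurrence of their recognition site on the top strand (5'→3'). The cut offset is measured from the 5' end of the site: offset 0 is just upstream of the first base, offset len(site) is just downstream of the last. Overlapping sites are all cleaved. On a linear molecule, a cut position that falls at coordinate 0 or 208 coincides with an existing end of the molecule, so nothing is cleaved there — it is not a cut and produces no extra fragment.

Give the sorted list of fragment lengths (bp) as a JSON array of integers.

[31,177]

Scan for sites:
  KluX (GGACCG, off=5): no sites
  RvuV (TCAAT, off=1): starts [30] → cuts [31]
  EstVI (CCCTTGAA, off=4): no sites
  CdoI (GACGAGGG, off=1): no sites

Pooled cuts: [31]

Fragment lengths:
  [0,31): 31 bp
  [31,208): 177 bp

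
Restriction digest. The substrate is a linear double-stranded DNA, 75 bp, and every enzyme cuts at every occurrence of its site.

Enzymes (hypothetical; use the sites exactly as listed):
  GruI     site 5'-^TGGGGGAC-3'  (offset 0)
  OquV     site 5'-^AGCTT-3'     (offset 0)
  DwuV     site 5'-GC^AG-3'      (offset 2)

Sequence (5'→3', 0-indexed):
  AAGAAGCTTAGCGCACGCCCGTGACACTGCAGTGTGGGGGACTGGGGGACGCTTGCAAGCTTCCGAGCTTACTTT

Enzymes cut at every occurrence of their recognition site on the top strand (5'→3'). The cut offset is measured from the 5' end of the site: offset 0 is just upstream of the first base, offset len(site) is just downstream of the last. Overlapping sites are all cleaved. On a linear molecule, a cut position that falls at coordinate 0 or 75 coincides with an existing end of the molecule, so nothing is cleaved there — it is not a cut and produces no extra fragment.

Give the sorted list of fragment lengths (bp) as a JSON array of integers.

[4,4,8,8,10,15,26]

Site scan:
  GruI (TGGGGGAC, off=0): starts [34, 42] → cuts [34, 42]
  OquV (AGCTT, off=0): starts [4, 57, 65] → cuts [4, 57, 65]
  DwuV (GCAG, off=2): starts [28] → cuts [30]

Pooled cuts: [4, 30, 34, 42, 57, 65]

Fragments:
  [0,4): 4 bp
  [4,30): 26 bp
  [30,34): 4 bp
  [34,42): 8 bp
  [42,57): 15 bp
  [57,65): 8 bp
  [65,75): 10 bp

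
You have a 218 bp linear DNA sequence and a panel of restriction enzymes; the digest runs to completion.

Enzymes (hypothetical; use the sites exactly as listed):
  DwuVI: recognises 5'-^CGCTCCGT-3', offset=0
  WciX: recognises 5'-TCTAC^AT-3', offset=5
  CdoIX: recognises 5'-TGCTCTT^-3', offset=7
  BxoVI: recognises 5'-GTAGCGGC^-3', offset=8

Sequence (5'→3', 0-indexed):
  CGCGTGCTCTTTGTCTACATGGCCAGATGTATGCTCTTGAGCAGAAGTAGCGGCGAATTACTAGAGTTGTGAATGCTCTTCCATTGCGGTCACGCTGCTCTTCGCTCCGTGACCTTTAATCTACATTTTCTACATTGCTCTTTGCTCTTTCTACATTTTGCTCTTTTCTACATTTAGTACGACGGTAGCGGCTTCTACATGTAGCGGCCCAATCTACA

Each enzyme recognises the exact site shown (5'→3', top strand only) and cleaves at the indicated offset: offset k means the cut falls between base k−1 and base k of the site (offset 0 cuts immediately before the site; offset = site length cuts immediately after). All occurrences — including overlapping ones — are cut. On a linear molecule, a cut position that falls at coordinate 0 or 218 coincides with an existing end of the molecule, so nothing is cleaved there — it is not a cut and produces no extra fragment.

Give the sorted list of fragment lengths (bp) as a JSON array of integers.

Per-enzyme occurrences:
  DwuVI CGCTCCGT/0: at [102] ⇒ [102]
  WciX TCTACAT/5: at [13, 119, 128, 149, 166, 193] ⇒ [18, 124, 133, 154, 171, 198]
  CdoIX TGCTCTT/7: at [4, 31, 73, 95, 135, 142, 158] ⇒ [11, 38, 80, 102, 142, 149, 165]
  BxoVI GTAGCGGC/8: at [46, 184, 200] ⇒ [54, 192, 208]

Pooled cuts: [11, 18, 38, 54, 80, 102, 124, 133, 142, 149, 154, 165, 171, 192, 198, 208]

Fragment lengths:
  [0,11): 11 bp
  [11,18): 7 bp
  [18,38): 20 bp
  [38,54): 16 bp
  [54,80): 26 bp
  [80,102): 22 bp
  [102,124): 22 bp
  [124,133): 9 bp
  [133,142): 9 bp
  [142,149): 7 bp
  [149,154): 5 bp
  [154,165): 11 bp
  [165,171): 6 bp
  [171,192): 21 bp
  [192,198): 6 bp
  [198,208): 10 bp
  [208,218): 10 bp

[5,6,6,7,7,9,9,10,10,11,11,16,20,21,22,22,26]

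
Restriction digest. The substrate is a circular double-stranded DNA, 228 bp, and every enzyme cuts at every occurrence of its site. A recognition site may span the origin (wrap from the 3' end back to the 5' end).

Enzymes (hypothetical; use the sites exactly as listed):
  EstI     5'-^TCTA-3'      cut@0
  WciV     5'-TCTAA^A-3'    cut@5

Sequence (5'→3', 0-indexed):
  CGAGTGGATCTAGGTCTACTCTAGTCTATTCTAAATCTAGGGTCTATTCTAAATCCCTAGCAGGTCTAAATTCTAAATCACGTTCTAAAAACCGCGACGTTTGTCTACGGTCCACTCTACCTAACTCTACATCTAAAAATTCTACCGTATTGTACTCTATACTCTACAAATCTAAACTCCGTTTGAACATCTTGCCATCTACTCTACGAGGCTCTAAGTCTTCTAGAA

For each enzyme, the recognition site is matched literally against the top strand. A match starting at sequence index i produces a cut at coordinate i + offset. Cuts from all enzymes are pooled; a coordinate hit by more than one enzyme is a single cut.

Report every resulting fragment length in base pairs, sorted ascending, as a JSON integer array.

Per-enzyme occurrences:
  EstI (TCTA, off=0): starts [8, 14, 19, 24, 29, 35, 42, 47, 64, 71, 83, 103, 115, 125, 131, 140, 155, 162, 170, 197, 202, 212, 221] → cuts [8, 14, 19, 24, 29, 35, 42, 47, 64, 71, 83, 103, 115, 125, 131, 140, 155, 162, 170, 197, 202, 212, 221]
  WciV (TCTAAA, off=5): starts [29, 47, 64, 71, 83, 131, 170] → cuts [34, 52, 69, 76, 88, 136, 175]

Pooled cuts: [8, 14, 19, 24, 29, 34, 35, 42, 47, 52, 64, 69, 71, 76, 83, 88, 103, 115, 125, 131, 136, 140, 155, 162, 170, 175, 197, 202, 212, 221]

Fragments:
  8→14: 6 bp
  14→19: 5 bp
  19→24: 5 bp
  24→29: 5 bp
  29→34: 5 bp
  34→35: 1 bp
  35→42: 7 bp
  42→47: 5 bp
  47→52: 5 bp
  52→64: 12 bp
  64→69: 5 bp
  69→71: 2 bp
  71→76: 5 bp
  76→83: 7 bp
  83→88: 5 bp
  88→103: 15 bp
  103→115: 12 bp
  115→125: 10 bp
  125→131: 6 bp
  131→136: 5 bp
  136→140: 4 bp
  140→155: 15 bp
  155→162: 7 bp
  162→170: 8 bp
  170→175: 5 bp
  175→197: 22 bp
  197→202: 5 bp
  202→212: 10 bp
  212→221: 9 bp
  221→8 (wrap): 228-221+8 = 15 bp

[1,2,4,5,5,5,5,5,5,5,5,5,5,5,5,6,6,7,7,7,8,9,10,10,12,12,15,15,15,22]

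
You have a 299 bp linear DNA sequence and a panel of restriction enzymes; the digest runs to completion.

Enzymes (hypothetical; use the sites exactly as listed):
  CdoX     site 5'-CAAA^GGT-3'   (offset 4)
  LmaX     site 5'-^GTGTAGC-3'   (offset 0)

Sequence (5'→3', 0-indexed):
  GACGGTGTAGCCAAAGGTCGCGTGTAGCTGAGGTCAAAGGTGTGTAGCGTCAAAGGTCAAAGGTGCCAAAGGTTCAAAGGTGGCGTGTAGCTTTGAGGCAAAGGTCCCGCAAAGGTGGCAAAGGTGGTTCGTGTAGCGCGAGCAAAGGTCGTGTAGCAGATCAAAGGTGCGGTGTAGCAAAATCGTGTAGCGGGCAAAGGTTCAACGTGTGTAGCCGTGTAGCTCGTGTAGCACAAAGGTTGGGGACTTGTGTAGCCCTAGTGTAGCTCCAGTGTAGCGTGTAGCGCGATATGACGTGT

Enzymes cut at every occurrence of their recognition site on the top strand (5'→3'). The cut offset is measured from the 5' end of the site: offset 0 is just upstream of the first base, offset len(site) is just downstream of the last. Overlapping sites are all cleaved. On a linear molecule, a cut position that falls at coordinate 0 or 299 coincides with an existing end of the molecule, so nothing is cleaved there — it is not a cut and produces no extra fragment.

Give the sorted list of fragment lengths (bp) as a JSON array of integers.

Scan for sites:
  CdoX CAAAGGT/4: at [11, 34, 50, 57, 66, 74, 98, 109, 118, 142, 161, 194, 233] ⇒ [15, 38, 54, 61, 70, 78, 102, 113, 122, 146, 165, 198, 237]
  LmaX GTGTAGC/0: at [4, 21, 41, 84, 130, 150, 171, 184, 208, 216, 225, 249, 260, 271, 278] ⇒ [4, 21, 41, 84, 130, 150, 171, 184, 208, 216, 225, 249, 260, 271, 278]

Pooled cuts: [4, 15, 21, 38, 41, 54, 61, 70, 78, 84, 102, 113, 122, 130, 146, 150, 165, 171, 184, 198, 208, 216, 225, 237, 249, 260, 271, 278]

Fragment lengths:
  [0,4): 4 bp
  [4,15): 11 bp
  [15,21): 6 bp
  [21,38): 17 bp
  [38,41): 3 bp
  [41,54): 13 bp
  [54,61): 7 bp
  [61,70): 9 bp
  [70,78): 8 bp
  [78,84): 6 bp
  [84,102): 18 bp
  [102,113): 11 bp
  [113,122): 9 bp
  [122,130): 8 bp
  [130,146): 16 bp
  [146,150): 4 bp
  [150,165): 15 bp
  [165,171): 6 bp
  [171,184): 13 bp
  [184,198): 14 bp
  [198,208): 10 bp
  [208,216): 8 bp
  [216,225): 9 bp
  [225,237): 12 bp
  [237,249): 12 bp
  [249,260): 11 bp
  [260,271): 11 bp
  [271,278): 7 bp
  [278,299): 21 bp

[3,4,4,6,6,6,7,7,8,8,8,9,9,9,10,11,11,11,11,12,12,13,13,14,15,16,17,18,21]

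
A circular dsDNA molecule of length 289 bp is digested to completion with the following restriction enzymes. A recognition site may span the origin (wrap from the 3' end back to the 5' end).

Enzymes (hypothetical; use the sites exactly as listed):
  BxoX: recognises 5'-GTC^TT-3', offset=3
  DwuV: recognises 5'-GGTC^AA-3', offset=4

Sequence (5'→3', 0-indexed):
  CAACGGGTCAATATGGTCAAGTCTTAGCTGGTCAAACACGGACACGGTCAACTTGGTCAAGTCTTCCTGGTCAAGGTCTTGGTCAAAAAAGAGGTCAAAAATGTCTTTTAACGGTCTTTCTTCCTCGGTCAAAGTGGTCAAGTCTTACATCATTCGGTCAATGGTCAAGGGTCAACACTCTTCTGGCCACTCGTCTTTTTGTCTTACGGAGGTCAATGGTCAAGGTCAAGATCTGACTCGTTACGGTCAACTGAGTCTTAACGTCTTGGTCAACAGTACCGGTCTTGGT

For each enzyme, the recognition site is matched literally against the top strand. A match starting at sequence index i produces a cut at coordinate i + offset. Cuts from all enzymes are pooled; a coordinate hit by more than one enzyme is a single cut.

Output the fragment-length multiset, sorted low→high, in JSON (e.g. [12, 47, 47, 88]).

[5,5,5,6,6,6,6,6,7,7,7,8,8,8,9,9,9,9,9,9,10,11,11,12,13,14,15,16,21,22]

Site scan:
  BxoX (GTCTT, off=3): starts [20, 60, 75, 102, 113, 141, 192, 200, 254, 262, 281] → cuts [23, 63, 78, 105, 116, 144, 195, 203, 257, 265, 284]
  DwuV (GGTCAA, off=4): starts [5, 14, 29, 45, 54, 68, 80, 92, 126, 135, 155, 162, 169, 210, 217, 223, 244, 267, 286] → cuts [1, 9, 18, 33, 49, 58, 72, 84, 96, 130, 139, 159, 166, 173, 214, 221, 227, 248, 271]

All cut coordinates (distinct, sorted): [1, 9, 18, 23, 33, 49, 58, 63, 72, 78, 84, 96, 105, 116, 130, 139, 144, 159, 166, 173, 195, 203, 214, 221, 227, 248, 257, 265, 271, 284]

Fragment lengths:
  1→9: 8 bp
  9→18: 9 bp
  18→23: 5 bp
  23→33: 10 bp
  33→49: 16 bp
  49→58: 9 bp
  58→63: 5 bp
  63→72: 9 bp
  72→78: 6 bp
  78→84: 6 bp
  84→96: 12 bp
  96→105: 9 bp
  105→116: 11 bp
  116→130: 14 bp
  130→139: 9 bp
  139→144: 5 bp
  144→159: 15 bp
  159→166: 7 bp
  166→173: 7 bp
  173→195: 22 bp
  195→203: 8 bp
  203→214: 11 bp
  214→221: 7 bp
  221→227: 6 bp
  227→248: 21 bp
  248→257: 9 bp
  257→265: 8 bp
  265→271: 6 bp
  271→284: 13 bp
  284→1 (wrap): 289-284+1 = 6 bp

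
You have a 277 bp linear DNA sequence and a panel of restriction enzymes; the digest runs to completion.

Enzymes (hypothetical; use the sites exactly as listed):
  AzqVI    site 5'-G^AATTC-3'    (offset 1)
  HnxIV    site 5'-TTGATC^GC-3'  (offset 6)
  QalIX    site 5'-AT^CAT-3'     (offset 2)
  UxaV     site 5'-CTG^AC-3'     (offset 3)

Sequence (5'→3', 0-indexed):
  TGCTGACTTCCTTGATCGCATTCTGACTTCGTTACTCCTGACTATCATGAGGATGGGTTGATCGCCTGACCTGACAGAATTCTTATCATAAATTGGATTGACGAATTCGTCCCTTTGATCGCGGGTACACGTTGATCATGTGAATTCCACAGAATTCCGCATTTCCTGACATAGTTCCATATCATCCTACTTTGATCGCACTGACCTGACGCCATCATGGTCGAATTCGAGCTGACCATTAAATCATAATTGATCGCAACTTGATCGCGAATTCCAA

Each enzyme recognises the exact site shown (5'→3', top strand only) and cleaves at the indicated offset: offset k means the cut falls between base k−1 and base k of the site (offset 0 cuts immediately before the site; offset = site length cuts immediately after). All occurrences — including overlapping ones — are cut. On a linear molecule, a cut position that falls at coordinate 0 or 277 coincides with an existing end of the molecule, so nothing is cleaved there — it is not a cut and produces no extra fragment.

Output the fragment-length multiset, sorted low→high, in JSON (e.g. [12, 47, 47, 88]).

[3,4,5,5,5,5,5,6,6,7,8,8,8,9,10,10,11,11,11,12,14,15,15,16,16,17,17,18]

Site scan:
  AzqVI GAATTC/1: at [76, 102, 141, 151, 222, 268] ⇒ [77, 103, 142, 152, 223, 269]
  HnxIV TTGATCGC/6: at [11, 57, 114, 191, 249, 260] ⇒ [17, 63, 120, 197, 255, 266]
  QalIX ATCAT/2: at [43, 84, 134, 180, 213, 242] ⇒ [45, 86, 136, 182, 215, 244]
  UxaV CTGAC/3: at [2, 22, 37, 65, 70, 165, 200, 205, 231] ⇒ [5, 25, 40, 68, 73, 168, 203, 208, 234]

All cut coordinates (distinct, sorted): [5, 17, 25, 40, 45, 63, 68, 73, 77, 86, 103, 120, 136, 142, 152, 168, 182, 197, 203, 208, 215, 223, 234, 244, 255, 266, 269]

Fragment lengths:
  [0,5): 5 bp
  [5,17): 12 bp
  [17,25): 8 bp
  [25,40): 15 bp
  [40,45): 5 bp
  [45,63): 18 bp
  [63,68): 5 bp
  [68,73): 5 bp
  [73,77): 4 bp
  [77,86): 9 bp
  [86,103): 17 bp
  [103,120): 17 bp
  [120,136): 16 bp
  [136,142): 6 bp
  [142,152): 10 bp
  [152,168): 16 bp
  [168,182): 14 bp
  [182,197): 15 bp
  [197,203): 6 bp
  [203,208): 5 bp
  [208,215): 7 bp
  [215,223): 8 bp
  [223,234): 11 bp
  [234,244): 10 bp
  [244,255): 11 bp
  [255,266): 11 bp
  [266,269): 3 bp
  [269,277): 8 bp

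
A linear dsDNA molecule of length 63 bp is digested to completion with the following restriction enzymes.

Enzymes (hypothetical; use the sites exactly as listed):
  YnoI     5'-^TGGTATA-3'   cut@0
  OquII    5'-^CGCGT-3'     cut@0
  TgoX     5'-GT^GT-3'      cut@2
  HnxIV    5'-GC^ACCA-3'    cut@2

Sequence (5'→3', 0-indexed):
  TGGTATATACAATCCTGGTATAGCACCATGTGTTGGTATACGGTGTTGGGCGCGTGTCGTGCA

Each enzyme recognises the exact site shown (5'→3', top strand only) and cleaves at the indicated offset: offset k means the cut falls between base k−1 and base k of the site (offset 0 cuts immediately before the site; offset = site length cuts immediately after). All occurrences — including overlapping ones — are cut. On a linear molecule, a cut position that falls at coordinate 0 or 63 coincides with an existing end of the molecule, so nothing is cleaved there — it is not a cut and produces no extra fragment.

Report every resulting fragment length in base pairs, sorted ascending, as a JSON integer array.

[2,5,6,7,8,9,11,15]

Per-enzyme occurrences:
  YnoI (TGGTATA, off=0): starts [0, 15, 33] → cuts [15, 33] (position 0 is a terminus of the linear molecule — no cut)
  OquII (CGCGT, off=0): starts [50] → cuts [50]
  TgoX (GTGT, off=2): starts [29, 42, 53] → cuts [31, 44, 55]
  HnxIV (GCACCA, off=2): starts [22] → cuts [24]

Pooled cuts: [15, 24, 31, 33, 44, 50, 55]

Fragment lengths:
  [0,15): 15 bp
  [15,24): 9 bp
  [24,31): 7 bp
  [31,33): 2 bp
  [33,44): 11 bp
  [44,50): 6 bp
  [50,55): 5 bp
  [55,63): 8 bp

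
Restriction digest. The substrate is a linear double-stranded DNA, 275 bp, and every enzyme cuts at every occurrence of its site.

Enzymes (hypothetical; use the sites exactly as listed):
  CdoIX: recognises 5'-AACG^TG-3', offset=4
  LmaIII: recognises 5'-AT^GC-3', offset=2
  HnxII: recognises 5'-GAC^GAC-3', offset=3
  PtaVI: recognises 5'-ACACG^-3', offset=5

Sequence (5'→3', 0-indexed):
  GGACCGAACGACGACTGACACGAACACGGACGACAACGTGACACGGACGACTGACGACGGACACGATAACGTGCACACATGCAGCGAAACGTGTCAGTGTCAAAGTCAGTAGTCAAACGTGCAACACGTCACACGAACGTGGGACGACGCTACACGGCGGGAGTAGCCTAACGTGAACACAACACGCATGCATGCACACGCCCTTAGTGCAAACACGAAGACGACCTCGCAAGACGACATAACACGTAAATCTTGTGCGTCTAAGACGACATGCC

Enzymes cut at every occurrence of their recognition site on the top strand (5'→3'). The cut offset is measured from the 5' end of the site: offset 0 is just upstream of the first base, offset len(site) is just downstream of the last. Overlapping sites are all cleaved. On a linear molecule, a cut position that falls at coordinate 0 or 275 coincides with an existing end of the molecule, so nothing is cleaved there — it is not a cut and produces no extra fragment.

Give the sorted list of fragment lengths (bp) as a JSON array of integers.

Per-enzyme occurrences:
  CdoIX (AACGTG, off=4): starts [34, 67, 87, 115, 135, 169] → cuts [38, 71, 91, 119, 139, 173]
  LmaIII (ATGC, off=2): starts [78, 187, 191, 270] → cuts [80, 189, 193, 272]
  HnxII (GACGAC, off=3): starts [9, 28, 45, 52, 142, 219, 232, 264] → cuts [12, 31, 48, 55, 145, 222, 235, 267]
  PtaVI (ACACG, off=5): starts [17, 23, 40, 60, 123, 130, 151, 181, 195, 212, 241] → cuts [22, 28, 45, 65, 128, 135, 156, 186, 200, 217, 246]

Pooled cuts: [12, 22, 28, 31, 38, 45, 48, 55, 65, 71, 80, 91, 119, 128, 135, 139, 145, 156, 173, 186, 189, 193, 200, 217, 222, 235, 246, 267, 272]

Fragments:
  [0,12): 12 bp
  [12,22): 10 bp
  [22,28): 6 bp
  [28,31): 3 bp
  [31,38): 7 bp
  [38,45): 7 bp
  [45,48): 3 bp
  [48,55): 7 bp
  [55,65): 10 bp
  [65,71): 6 bp
  [71,80): 9 bp
  [80,91): 11 bp
  [91,119): 28 bp
  [119,128): 9 bp
  [128,135): 7 bp
  [135,139): 4 bp
  [139,145): 6 bp
  [145,156): 11 bp
  [156,173): 17 bp
  [173,186): 13 bp
  [186,189): 3 bp
  [189,193): 4 bp
  [193,200): 7 bp
  [200,217): 17 bp
  [217,222): 5 bp
  [222,235): 13 bp
  [235,246): 11 bp
  [246,267): 21 bp
  [267,272): 5 bp
  [272,275): 3 bp

[3,3,3,3,4,4,5,5,6,6,6,7,7,7,7,7,9,9,10,10,11,11,11,12,13,13,17,17,21,28]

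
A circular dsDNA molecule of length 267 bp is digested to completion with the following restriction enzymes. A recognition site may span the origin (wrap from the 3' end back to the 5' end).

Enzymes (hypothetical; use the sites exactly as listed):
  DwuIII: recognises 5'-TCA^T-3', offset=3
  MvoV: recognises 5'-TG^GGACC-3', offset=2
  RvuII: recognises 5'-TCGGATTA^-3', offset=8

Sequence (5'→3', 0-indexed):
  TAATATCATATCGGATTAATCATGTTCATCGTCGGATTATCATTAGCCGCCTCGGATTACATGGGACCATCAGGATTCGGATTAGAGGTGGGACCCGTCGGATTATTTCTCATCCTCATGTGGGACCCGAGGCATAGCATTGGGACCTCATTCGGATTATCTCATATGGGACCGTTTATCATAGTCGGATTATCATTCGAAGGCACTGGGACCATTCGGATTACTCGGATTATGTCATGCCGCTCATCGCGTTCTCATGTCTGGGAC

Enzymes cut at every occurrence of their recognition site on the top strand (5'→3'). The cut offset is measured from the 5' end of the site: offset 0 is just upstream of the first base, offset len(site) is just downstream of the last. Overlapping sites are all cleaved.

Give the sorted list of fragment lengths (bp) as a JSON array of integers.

Site scan:
  DwuIII (TCAT, off=3): starts [5, 19, 25, 39, 109, 115, 147, 161, 178, 192, 234, 243, 254] → cuts [8, 22, 28, 42, 112, 118, 150, 164, 181, 195, 237, 246, 257]
  MvoV (TGGGACC, off=2): starts [61, 88, 120, 140, 166, 206] → cuts [63, 90, 122, 142, 168, 208]
  RvuII (TCGGATTA, off=8): starts [10, 31, 51, 76, 97, 151, 184, 215, 224] → cuts [18, 39, 59, 84, 105, 159, 192, 223, 232]

Pooled cuts: [8, 18, 22, 28, 39, 42, 59, 63, 84, 90, 105, 112, 118, 122, 142, 150, 159, 164, 168, 181, 192, 195, 208, 223, 232, 237, 246, 257]

Fragments:
  8→18: 10 bp
  18→22: 4 bp
  22→28: 6 bp
  28→39: 11 bp
  39→42: 3 bp
  42→59: 17 bp
  59→63: 4 bp
  63→84: 21 bp
  84→90: 6 bp
  90→105: 15 bp
  105→112: 7 bp
  112→118: 6 bp
  118→122: 4 bp
  122→142: 20 bp
  142→150: 8 bp
  150→159: 9 bp
  159→164: 5 bp
  164→168: 4 bp
  168→181: 13 bp
  181→192: 11 bp
  192→195: 3 bp
  195→208: 13 bp
  208→223: 15 bp
  223→232: 9 bp
  232→237: 5 bp
  237→246: 9 bp
  246→257: 11 bp
  257→8 (wrap): 267-257+8 = 18 bp

[3,3,4,4,4,4,5,5,6,6,6,7,8,9,9,9,10,11,11,11,13,13,15,15,17,18,20,21]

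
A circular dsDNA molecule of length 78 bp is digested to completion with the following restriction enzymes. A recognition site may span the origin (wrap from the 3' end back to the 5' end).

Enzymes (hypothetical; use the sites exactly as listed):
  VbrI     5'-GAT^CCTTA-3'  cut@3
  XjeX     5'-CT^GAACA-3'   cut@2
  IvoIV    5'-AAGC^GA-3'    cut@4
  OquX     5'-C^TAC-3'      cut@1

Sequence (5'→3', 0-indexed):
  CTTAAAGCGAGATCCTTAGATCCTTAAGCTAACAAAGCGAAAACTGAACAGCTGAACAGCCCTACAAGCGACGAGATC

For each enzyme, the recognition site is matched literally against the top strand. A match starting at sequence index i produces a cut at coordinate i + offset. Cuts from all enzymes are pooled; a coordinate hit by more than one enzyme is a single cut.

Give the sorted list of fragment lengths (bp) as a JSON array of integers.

[5,7,7,8,8,8,9,9,17]

Site scan:
  VbrI (GATCCTTA, off=3): starts [10, 18, 74] → cuts [13, 21, 77]
  XjeX (CTGAACA, off=2): starts [43, 51] → cuts [45, 53]
  IvoIV (AAGCGA, off=4): starts [4, 34, 65] → cuts [8, 38, 69]
  OquX (CTAC, off=1): starts [61] → cuts [62]

All cut coordinates (distinct, sorted): [8, 13, 21, 38, 45, 53, 62, 69, 77]

Fragment lengths:
  8→13: 5 bp
  13→21: 8 bp
  21→38: 17 bp
  38→45: 7 bp
  45→53: 8 bp
  53→62: 9 bp
  62→69: 7 bp
  69→77: 8 bp
  77→8 (wrap): 78-77+8 = 9 bp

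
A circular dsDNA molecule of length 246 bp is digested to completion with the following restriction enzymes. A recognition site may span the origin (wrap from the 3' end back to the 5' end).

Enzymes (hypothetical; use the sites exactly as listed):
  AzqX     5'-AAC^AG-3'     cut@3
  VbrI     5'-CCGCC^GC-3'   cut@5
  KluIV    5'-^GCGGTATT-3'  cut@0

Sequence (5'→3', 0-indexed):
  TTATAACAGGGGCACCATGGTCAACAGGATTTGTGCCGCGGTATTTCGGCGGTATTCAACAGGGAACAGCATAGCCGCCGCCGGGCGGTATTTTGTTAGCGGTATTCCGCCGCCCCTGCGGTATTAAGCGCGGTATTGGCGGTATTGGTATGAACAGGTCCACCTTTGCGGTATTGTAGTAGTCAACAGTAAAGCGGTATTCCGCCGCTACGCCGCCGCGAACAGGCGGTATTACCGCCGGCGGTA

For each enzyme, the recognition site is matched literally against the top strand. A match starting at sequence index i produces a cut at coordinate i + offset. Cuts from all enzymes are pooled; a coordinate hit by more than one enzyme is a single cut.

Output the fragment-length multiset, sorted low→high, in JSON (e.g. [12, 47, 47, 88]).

Site scan:
  AzqX AACAG/3: at [4, 22, 57, 64, 152, 184, 220] ⇒ [7, 25, 60, 67, 155, 187, 223]
  VbrI CCGCCGC/5: at [74, 106, 201, 212] ⇒ [79, 111, 206, 217]
  KluIV GCGGTATT/0: at [37, 48, 84, 98, 117, 129, 138, 167, 193, 225, 240] ⇒ [37, 48, 84, 98, 117, 129, 138, 167, 193, 225, 240]

Pooled cuts: [7, 25, 37, 48, 60, 67, 79, 84, 98, 111, 117, 129, 138, 155, 167, 187, 193, 206, 217, 223, 225, 240]

Fragment lengths:
  7→25: 18 bp
  25→37: 12 bp
  37→48: 11 bp
  48→60: 12 bp
  60→67: 7 bp
  67→79: 12 bp
  79→84: 5 bp
  84→98: 14 bp
  98→111: 13 bp
  111→117: 6 bp
  117→129: 12 bp
  129→138: 9 bp
  138→155: 17 bp
  155→167: 12 bp
  167→187: 20 bp
  187→193: 6 bp
  193→206: 13 bp
  206→217: 11 bp
  217→223: 6 bp
  223→225: 2 bp
  225→240: 15 bp
  240→7 (wrap): 246-240+7 = 13 bp

[2,5,6,6,6,7,9,11,11,12,12,12,12,12,13,13,13,14,15,17,18,20]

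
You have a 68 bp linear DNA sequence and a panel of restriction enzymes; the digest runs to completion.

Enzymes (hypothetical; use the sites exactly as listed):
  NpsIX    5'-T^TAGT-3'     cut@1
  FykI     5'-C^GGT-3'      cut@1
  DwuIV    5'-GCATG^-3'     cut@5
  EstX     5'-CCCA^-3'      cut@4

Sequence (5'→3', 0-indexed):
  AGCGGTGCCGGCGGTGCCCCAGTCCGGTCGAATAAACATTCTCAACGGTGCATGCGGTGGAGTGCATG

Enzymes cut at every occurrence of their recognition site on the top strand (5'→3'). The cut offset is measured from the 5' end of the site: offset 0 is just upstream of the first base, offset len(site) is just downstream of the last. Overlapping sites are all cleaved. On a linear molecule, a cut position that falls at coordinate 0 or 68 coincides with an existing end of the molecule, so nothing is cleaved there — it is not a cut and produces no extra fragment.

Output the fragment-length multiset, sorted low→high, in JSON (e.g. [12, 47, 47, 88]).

Per-enzyme occurrences:
  NpsIX (TTAGT, off=1): no sites
  FykI (CGGT, off=1): starts [2, 11, 24, 45, 54] → cuts [3, 12, 25, 46, 55]
  DwuIV (GCATG, off=5): starts [49, 63] → cuts [54] (position 68 is a terminus of the linear molecule — no cut)
  EstX (CCCA, off=4): starts [17] → cuts [21]

Pooled cuts: [3, 12, 21, 25, 46, 54, 55]

Fragments:
  [0,3): 3 bp
  [3,12): 9 bp
  [12,21): 9 bp
  [21,25): 4 bp
  [25,46): 21 bp
  [46,54): 8 bp
  [54,55): 1 bp
  [55,68): 13 bp

[1,3,4,8,9,9,13,21]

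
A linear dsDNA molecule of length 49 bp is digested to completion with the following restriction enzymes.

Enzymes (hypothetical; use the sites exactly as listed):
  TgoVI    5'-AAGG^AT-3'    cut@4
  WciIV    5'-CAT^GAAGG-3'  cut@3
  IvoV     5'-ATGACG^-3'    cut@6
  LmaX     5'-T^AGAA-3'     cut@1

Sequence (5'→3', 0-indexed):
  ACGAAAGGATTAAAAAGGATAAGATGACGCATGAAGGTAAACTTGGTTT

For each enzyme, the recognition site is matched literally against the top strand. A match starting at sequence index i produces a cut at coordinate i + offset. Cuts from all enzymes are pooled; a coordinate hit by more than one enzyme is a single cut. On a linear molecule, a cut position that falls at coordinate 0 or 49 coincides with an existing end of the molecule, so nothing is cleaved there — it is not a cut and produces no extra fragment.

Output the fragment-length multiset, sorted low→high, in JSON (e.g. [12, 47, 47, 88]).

[3,8,10,11,17]

Per-enzyme occurrences:
  TgoVI AAGGAT/4: at [4, 14] ⇒ [8, 18]
  WciIV CATGAAGG/3: at [29] ⇒ [32]
  IvoV ATGACG/6: at [23] ⇒ [29]
  LmaX (TAGAA, off=1): no sites

Pooled cuts: [8, 18, 29, 32]

Fragment lengths:
  [0,8): 8 bp
  [8,18): 10 bp
  [18,29): 11 bp
  [29,32): 3 bp
  [32,49): 17 bp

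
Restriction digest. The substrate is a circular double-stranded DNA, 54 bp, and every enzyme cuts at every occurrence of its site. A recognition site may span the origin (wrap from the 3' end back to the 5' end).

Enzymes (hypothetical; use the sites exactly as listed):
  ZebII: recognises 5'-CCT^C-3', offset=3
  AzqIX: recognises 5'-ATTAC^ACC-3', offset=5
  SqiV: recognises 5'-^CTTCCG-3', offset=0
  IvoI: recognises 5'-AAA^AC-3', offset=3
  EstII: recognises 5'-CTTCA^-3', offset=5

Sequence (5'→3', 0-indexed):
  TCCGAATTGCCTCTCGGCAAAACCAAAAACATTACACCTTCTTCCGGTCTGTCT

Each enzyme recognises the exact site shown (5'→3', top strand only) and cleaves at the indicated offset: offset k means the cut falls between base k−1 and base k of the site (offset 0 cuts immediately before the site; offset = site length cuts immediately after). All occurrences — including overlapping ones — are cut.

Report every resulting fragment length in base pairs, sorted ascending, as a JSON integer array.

[5,7,7,9,12,14]

Per-enzyme occurrences:
  ZebII (CCTC, off=3): starts [9] → cuts [12]
  AzqIX (ATTACACC, off=5): starts [30] → cuts [35]
  SqiV (CTTCCG, off=0): starts [40, 52] → cuts [40, 52]
  IvoI (AAAAC, off=3): starts [18, 25] → cuts [21, 28]
  EstII (CTTCA, off=5): no sites

All cut coordinates (distinct, sorted): [12, 21, 28, 35, 40, 52]

Fragments:
  12→21: 9 bp
  21→28: 7 bp
  28→35: 7 bp
  35→40: 5 bp
  40→52: 12 bp
  52→12 (wrap): 54-52+12 = 14 bp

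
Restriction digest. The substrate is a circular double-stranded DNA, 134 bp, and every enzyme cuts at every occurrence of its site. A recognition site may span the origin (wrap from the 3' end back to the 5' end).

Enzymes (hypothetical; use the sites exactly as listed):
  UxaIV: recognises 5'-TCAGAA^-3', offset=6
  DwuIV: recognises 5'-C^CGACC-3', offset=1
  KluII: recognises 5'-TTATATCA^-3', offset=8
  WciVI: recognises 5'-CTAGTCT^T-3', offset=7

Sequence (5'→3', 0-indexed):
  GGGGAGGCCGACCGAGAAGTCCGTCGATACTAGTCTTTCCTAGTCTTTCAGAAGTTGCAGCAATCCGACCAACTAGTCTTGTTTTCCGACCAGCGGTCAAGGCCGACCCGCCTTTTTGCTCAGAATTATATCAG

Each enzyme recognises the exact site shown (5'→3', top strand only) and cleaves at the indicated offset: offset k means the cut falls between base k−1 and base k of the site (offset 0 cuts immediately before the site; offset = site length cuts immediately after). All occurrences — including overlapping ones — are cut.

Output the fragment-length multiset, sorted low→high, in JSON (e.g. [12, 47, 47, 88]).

[7,7,8,9,10,12,14,17,22,28]

Scan for sites:
  UxaIV (TCAGAA, off=6): starts [47, 119] → cuts [53, 125]
  DwuIV (CCGACC, off=1): starts [7, 64, 85, 102] → cuts [8, 65, 86, 103]
  KluII (TTATATCA, off=8): starts [125] → cuts [133]
  WciVI (CTAGTCTT, off=7): starts [29, 39, 72] → cuts [36, 46, 79]

All cut coordinates (distinct, sorted): [8, 36, 46, 53, 65, 79, 86, 103, 125, 133]

Fragments:
  8→36: 28 bp
  36→46: 10 bp
  46→53: 7 bp
  53→65: 12 bp
  65→79: 14 bp
  79→86: 7 bp
  86→103: 17 bp
  103→125: 22 bp
  125→133: 8 bp
  133→8 (wrap): 134-133+8 = 9 bp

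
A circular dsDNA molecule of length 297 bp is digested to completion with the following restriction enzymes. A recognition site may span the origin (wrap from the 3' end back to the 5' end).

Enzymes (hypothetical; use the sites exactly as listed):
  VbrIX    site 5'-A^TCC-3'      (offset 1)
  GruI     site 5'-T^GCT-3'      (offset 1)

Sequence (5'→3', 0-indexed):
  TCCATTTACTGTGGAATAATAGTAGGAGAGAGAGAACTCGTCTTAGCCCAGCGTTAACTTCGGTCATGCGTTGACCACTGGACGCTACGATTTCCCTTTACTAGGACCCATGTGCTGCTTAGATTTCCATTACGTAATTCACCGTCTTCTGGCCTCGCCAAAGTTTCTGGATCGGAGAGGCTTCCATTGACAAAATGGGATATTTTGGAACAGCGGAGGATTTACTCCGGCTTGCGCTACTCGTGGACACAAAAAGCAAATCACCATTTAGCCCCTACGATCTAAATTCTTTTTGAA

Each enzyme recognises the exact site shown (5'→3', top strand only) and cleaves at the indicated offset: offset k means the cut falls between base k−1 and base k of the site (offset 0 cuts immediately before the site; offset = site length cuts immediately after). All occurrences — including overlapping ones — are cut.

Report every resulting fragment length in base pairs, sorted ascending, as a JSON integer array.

Site scan:
  VbrIX (ATCC, off=1): starts [296] → cuts [0]
  GruI (TGCT, off=1): starts [112, 115] → cuts [113, 116]

All cut coordinates (distinct, sorted): [0, 113, 116]

Fragment lengths:
  0→113: 113 bp
  113→116: 3 bp
  116→0 (wrap): 297-116+0 = 181 bp

[3,113,181]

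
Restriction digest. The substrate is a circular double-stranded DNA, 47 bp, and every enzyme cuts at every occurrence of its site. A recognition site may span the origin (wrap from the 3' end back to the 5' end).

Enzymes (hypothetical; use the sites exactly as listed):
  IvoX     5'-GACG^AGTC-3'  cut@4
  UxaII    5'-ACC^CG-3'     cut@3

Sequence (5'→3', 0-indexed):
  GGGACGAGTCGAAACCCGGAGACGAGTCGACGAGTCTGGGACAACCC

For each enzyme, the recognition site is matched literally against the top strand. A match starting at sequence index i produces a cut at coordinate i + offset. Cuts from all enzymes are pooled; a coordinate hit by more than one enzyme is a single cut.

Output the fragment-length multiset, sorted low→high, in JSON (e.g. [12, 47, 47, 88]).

[7,8,8,10,14]

Site scan:
  IvoX GACGAGTC/4: at [2, 20, 28] ⇒ [6, 24, 32]
  UxaII ACCCG/3: at [13, 43] ⇒ [16, 46]

All cut coordinates (distinct, sorted): [6, 16, 24, 32, 46]

Fragments:
  6→16: 10 bp
  16→24: 8 bp
  24→32: 8 bp
  32→46: 14 bp
  46→6 (wrap): 47-46+6 = 7 bp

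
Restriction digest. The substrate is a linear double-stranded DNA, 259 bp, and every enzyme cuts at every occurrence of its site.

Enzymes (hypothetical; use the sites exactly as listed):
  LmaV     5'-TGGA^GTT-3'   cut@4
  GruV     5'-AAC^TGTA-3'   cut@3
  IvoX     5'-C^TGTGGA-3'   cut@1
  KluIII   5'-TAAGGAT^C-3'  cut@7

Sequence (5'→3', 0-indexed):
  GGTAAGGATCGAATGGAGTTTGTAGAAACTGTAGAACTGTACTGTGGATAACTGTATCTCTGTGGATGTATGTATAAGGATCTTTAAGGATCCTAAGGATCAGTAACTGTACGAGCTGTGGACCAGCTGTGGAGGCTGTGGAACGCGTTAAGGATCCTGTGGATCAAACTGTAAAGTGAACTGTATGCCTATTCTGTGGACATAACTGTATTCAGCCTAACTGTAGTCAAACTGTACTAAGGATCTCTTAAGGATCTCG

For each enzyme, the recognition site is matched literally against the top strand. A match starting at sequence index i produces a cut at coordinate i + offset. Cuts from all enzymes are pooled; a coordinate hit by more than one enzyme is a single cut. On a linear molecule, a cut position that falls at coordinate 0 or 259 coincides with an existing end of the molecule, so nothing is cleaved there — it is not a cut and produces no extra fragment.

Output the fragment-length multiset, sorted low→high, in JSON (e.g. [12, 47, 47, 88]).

[2,4,5,7,8,8,8,9,9,9,9,10,10,11,11,11,12,12,12,12,12,13,15,19,21]

Site scan:
  LmaV TGGAGTT/4: at [13] ⇒ [17]
  GruV AACTGTA/3: at [26, 34, 49, 104, 166, 178, 203, 218, 229] ⇒ [29, 37, 52, 107, 169, 181, 206, 221, 232]
  IvoX CTGTGGA/1: at [41, 59, 115, 126, 135, 156, 193] ⇒ [42, 60, 116, 127, 136, 157, 194]
  KluIII TAAGGATC/7: at [2, 74, 84, 93, 148, 237, 248] ⇒ [9, 81, 91, 100, 155, 244, 255]

Pooled cuts: [9, 17, 29, 37, 42, 52, 60, 81, 91, 100, 107, 116, 127, 136, 155, 157, 169, 181, 194, 206, 221, 232, 244, 255]

Fragment lengths:
  [0,9): 9 bp
  [9,17): 8 bp
  [17,29): 12 bp
  [29,37): 8 bp
  [37,42): 5 bp
  [42,52): 10 bp
  [52,60): 8 bp
  [60,81): 21 bp
  [81,91): 10 bp
  [91,100): 9 bp
  [100,107): 7 bp
  [107,116): 9 bp
  [116,127): 11 bp
  [127,136): 9 bp
  [136,155): 19 bp
  [155,157): 2 bp
  [157,169): 12 bp
  [169,181): 12 bp
  [181,194): 13 bp
  [194,206): 12 bp
  [206,221): 15 bp
  [221,232): 11 bp
  [232,244): 12 bp
  [244,255): 11 bp
  [255,259): 4 bp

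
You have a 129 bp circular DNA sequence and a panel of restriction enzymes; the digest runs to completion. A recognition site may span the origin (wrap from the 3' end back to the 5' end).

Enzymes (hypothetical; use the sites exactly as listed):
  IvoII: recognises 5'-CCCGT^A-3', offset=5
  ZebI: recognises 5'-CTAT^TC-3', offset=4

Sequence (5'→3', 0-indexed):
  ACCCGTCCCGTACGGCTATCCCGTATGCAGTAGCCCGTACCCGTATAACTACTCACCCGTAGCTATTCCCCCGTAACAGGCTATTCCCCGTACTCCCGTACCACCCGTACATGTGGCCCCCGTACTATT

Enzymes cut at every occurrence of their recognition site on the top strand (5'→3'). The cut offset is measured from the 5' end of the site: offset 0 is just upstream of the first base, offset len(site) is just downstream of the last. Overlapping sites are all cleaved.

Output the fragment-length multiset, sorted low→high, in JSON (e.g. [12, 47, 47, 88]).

[6,6,7,8,8,9,10,13,14,15,16,17]

Per-enzyme occurrences:
  IvoII (CCCGTA, off=5): starts [6, 19, 33, 39, 55, 69, 86, 94, 103, 118] → cuts [11, 24, 38, 44, 60, 74, 91, 99, 108, 123]
  ZebI (CTATTC, off=4): starts [62, 80] → cuts [66, 84]

All cut coordinates (distinct, sorted): [11, 24, 38, 44, 60, 66, 74, 84, 91, 99, 108, 123]

Fragments:
  11→24: 13 bp
  24→38: 14 bp
  38→44: 6 bp
  44→60: 16 bp
  60→66: 6 bp
  66→74: 8 bp
  74→84: 10 bp
  84→91: 7 bp
  91→99: 8 bp
  99→108: 9 bp
  108→123: 15 bp
  123→11 (wrap): 129-123+11 = 17 bp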